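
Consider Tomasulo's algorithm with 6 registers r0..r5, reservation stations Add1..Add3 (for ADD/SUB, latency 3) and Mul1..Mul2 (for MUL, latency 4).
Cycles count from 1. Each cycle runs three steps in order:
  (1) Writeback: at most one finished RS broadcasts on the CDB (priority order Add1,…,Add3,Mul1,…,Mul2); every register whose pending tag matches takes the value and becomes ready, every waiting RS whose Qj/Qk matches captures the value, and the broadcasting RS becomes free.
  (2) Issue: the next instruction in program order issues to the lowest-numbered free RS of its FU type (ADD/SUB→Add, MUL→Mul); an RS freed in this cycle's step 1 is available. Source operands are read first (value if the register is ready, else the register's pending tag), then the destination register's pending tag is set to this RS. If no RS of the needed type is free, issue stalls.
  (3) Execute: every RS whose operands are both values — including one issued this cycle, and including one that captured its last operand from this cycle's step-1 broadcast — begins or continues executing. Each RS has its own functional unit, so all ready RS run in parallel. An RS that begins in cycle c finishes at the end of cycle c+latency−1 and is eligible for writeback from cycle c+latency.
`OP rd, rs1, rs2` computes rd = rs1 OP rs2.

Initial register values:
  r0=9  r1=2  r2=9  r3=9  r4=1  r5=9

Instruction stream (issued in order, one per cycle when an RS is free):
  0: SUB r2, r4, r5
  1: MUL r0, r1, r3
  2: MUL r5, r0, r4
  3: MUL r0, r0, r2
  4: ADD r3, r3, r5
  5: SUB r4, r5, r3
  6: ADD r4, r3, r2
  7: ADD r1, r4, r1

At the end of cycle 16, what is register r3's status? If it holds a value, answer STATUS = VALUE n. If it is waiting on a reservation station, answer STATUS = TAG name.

c1: issue SUB r2<-Add1 | r0:9,r1:2,r2:Add1,r3:9,r4:1,r5:9
c2: issue MUL r0<-Mul1 | r0:Mul1,r1:2,r2:Add1,r3:9,r4:1,r5:9
c3: issue MUL r5<-Mul2 | r0:Mul1,r1:2,r2:Add1,r3:9,r4:1,r5:Mul2
c4: CDB Add1=-8; stall | r0:Mul1,r1:2,r2:-8,r3:9,r4:1,r5:Mul2
c5: stall | r0:Mul1,r1:2,r2:-8,r3:9,r4:1,r5:Mul2
c6: CDB Mul1=18; issue MUL r0<-Mul1 | r0:Mul1,r1:2,r2:-8,r3:9,r4:1,r5:Mul2
c7: issue ADD r3<-Add1 | r0:Mul1,r1:2,r2:-8,r3:Add1,r4:1,r5:Mul2
c8: issue SUB r4<-Add2 | r0:Mul1,r1:2,r2:-8,r3:Add1,r4:Add2,r5:Mul2
c9: issue ADD r4<-Add3 | r0:Mul1,r1:2,r2:-8,r3:Add1,r4:Add3,r5:Mul2
c10: CDB Mul1=-144; stall | r0:-144,r1:2,r2:-8,r3:Add1,r4:Add3,r5:Mul2
c11: CDB Mul2=18; stall | r0:-144,r1:2,r2:-8,r3:Add1,r4:Add3,r5:18
c12: stall | r0:-144,r1:2,r2:-8,r3:Add1,r4:Add3,r5:18
c13: stall | r0:-144,r1:2,r2:-8,r3:Add1,r4:Add3,r5:18
c14: CDB Add1=27; issue ADD r1<-Add1 | r0:-144,r1:Add1,r2:-8,r3:27,r4:Add3,r5:18
c15: - | r0:-144,r1:Add1,r2:-8,r3:27,r4:Add3,r5:18
c16: - | r0:-144,r1:Add1,r2:-8,r3:27,r4:Add3,r5:18

STATUS = VALUE 27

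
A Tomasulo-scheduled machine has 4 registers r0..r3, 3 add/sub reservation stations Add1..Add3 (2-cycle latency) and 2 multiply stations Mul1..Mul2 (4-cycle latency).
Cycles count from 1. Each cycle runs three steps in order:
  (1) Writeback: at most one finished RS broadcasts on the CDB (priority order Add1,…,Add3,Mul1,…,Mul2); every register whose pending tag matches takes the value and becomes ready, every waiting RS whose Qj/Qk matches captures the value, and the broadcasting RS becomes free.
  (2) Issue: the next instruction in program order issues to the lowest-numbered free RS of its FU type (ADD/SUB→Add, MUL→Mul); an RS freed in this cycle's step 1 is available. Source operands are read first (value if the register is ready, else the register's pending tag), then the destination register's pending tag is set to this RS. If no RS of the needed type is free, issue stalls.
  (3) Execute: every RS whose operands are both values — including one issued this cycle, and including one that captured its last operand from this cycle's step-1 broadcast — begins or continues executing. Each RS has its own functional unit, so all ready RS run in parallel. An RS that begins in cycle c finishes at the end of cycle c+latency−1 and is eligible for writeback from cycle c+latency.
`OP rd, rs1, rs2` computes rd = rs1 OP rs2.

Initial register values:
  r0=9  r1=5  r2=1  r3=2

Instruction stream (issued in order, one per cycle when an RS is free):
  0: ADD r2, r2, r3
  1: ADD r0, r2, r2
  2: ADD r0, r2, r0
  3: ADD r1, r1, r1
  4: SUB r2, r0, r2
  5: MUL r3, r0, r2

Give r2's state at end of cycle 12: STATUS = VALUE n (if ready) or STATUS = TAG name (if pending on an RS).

c1: issue ADD r2<-Add1 | r0:9,r1:5,r2:Add1,r3:2
c2: issue ADD r0<-Add2 | r0:Add2,r1:5,r2:Add1,r3:2
c3: CDB Add1=3; issue ADD r0<-Add1 | r0:Add1,r1:5,r2:3,r3:2
c4: issue ADD r1<-Add3 | r0:Add1,r1:Add3,r2:3,r3:2
c5: CDB Add2=6; issue SUB r2<-Add2 | r0:Add1,r1:Add3,r2:Add2,r3:2
c6: CDB Add3=10; issue MUL r3<-Mul1 | r0:Add1,r1:10,r2:Add2,r3:Mul1
c7: CDB Add1=9 | r0:9,r1:10,r2:Add2,r3:Mul1
c8: - | r0:9,r1:10,r2:Add2,r3:Mul1
c9: CDB Add2=6 | r0:9,r1:10,r2:6,r3:Mul1
c10: - | r0:9,r1:10,r2:6,r3:Mul1
c11: - | r0:9,r1:10,r2:6,r3:Mul1
c12: - | r0:9,r1:10,r2:6,r3:Mul1

STATUS = VALUE 6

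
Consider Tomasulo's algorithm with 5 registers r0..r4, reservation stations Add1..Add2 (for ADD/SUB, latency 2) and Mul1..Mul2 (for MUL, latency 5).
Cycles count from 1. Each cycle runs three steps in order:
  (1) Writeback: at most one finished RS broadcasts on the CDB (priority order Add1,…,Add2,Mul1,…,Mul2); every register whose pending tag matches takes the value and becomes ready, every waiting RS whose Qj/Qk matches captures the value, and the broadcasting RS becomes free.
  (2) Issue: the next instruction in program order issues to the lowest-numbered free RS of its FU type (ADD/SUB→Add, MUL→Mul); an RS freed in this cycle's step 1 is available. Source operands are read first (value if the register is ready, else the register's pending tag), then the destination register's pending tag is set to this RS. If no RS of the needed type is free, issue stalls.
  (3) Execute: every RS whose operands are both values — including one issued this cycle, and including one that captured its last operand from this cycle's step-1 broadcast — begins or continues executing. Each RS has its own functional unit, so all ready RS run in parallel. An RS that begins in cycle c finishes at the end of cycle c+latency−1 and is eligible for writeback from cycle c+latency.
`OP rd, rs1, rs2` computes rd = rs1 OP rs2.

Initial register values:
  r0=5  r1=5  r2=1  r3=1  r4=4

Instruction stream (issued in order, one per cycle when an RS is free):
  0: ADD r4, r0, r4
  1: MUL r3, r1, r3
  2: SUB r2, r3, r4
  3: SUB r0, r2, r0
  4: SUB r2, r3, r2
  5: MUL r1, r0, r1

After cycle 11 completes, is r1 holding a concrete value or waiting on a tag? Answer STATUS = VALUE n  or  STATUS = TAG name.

STATUS = TAG Mul1

  c1: issue ADD r4<-Add1  regs: r0:5,r1:5,r2:1,r3:1,r4:Add1
  c2: issue MUL r3<-Mul1  regs: r0:5,r1:5,r2:1,r3:Mul1,r4:Add1
  c3: CDB Add1=9; issue SUB r2<-Add1  regs: r0:5,r1:5,r2:Add1,r3:Mul1,r4:9
  c4: issue SUB r0<-Add2  regs: r0:Add2,r1:5,r2:Add1,r3:Mul1,r4:9
  c5: stall  regs: r0:Add2,r1:5,r2:Add1,r3:Mul1,r4:9
  c6: stall  regs: r0:Add2,r1:5,r2:Add1,r3:Mul1,r4:9
  c7: CDB Mul1=5; stall  regs: r0:Add2,r1:5,r2:Add1,r3:5,r4:9
  c8: stall  regs: r0:Add2,r1:5,r2:Add1,r3:5,r4:9
  c9: CDB Add1=-4; issue SUB r2<-Add1  regs: r0:Add2,r1:5,r2:Add1,r3:5,r4:9
  c10: issue MUL r1<-Mul1  regs: r0:Add2,r1:Mul1,r2:Add1,r3:5,r4:9
  c11: CDB Add1=9  regs: r0:Add2,r1:Mul1,r2:9,r3:5,r4:9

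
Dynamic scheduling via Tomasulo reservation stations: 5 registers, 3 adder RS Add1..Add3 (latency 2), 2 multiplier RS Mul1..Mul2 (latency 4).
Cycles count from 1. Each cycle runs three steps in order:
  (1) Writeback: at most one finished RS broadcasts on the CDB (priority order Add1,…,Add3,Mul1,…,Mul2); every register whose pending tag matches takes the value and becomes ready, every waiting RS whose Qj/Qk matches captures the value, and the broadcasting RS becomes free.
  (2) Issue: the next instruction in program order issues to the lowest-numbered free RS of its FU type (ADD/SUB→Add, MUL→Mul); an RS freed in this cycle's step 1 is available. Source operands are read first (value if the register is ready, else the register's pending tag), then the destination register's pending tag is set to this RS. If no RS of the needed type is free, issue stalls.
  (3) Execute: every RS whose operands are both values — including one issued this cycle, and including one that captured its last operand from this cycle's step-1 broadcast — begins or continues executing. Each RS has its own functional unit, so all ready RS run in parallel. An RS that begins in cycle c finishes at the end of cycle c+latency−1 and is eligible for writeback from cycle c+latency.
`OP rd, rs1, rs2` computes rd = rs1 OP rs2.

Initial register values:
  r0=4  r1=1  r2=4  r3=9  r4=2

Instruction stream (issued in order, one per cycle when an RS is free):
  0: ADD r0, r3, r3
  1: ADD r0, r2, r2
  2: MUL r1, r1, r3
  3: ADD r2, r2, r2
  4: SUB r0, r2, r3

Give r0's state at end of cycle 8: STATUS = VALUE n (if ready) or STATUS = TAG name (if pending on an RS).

STATUS = VALUE -1

c1: issue ADD r0<-Add1 | r0:Add1,r1:1,r2:4,r3:9,r4:2
c2: issue ADD r0<-Add2 | r0:Add2,r1:1,r2:4,r3:9,r4:2
c3: CDB Add1=18; issue MUL r1<-Mul1 | r0:Add2,r1:Mul1,r2:4,r3:9,r4:2
c4: CDB Add2=8; issue ADD r2<-Add1 | r0:8,r1:Mul1,r2:Add1,r3:9,r4:2
c5: issue SUB r0<-Add2 | r0:Add2,r1:Mul1,r2:Add1,r3:9,r4:2
c6: CDB Add1=8 | r0:Add2,r1:Mul1,r2:8,r3:9,r4:2
c7: CDB Mul1=9 | r0:Add2,r1:9,r2:8,r3:9,r4:2
c8: CDB Add2=-1 | r0:-1,r1:9,r2:8,r3:9,r4:2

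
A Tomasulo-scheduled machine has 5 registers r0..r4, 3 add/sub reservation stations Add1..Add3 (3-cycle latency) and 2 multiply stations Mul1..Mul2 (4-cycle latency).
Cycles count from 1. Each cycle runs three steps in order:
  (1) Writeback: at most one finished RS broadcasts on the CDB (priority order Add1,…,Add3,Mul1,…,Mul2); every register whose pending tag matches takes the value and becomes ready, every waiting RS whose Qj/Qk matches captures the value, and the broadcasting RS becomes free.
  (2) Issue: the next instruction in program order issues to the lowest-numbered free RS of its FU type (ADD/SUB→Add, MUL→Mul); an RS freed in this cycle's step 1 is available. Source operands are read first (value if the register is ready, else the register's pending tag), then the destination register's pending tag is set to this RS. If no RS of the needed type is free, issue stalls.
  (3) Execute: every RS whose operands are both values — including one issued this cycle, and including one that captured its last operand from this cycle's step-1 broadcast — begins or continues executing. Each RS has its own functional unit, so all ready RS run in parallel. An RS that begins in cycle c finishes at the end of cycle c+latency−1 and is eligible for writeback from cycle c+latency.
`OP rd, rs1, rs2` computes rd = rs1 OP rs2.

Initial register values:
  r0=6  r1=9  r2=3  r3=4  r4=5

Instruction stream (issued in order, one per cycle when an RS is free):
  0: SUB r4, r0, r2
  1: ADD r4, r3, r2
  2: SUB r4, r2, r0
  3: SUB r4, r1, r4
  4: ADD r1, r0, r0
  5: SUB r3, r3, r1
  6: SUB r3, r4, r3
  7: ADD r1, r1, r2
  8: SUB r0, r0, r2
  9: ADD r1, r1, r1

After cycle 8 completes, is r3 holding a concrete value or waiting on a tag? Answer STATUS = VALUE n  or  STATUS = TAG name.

STATUS = TAG Add2

c1: issue SUB r4<-Add1 | r0:6,r1:9,r2:3,r3:4,r4:Add1
c2: issue ADD r4<-Add2 | r0:6,r1:9,r2:3,r3:4,r4:Add2
c3: issue SUB r4<-Add3 | r0:6,r1:9,r2:3,r3:4,r4:Add3
c4: CDB Add1=3; issue SUB r4<-Add1 | r0:6,r1:9,r2:3,r3:4,r4:Add1
c5: CDB Add2=7; issue ADD r1<-Add2 | r0:6,r1:Add2,r2:3,r3:4,r4:Add1
c6: CDB Add3=-3; issue SUB r3<-Add3 | r0:6,r1:Add2,r2:3,r3:Add3,r4:Add1
c7: stall | r0:6,r1:Add2,r2:3,r3:Add3,r4:Add1
c8: CDB Add2=12; issue SUB r3<-Add2 | r0:6,r1:12,r2:3,r3:Add2,r4:Add1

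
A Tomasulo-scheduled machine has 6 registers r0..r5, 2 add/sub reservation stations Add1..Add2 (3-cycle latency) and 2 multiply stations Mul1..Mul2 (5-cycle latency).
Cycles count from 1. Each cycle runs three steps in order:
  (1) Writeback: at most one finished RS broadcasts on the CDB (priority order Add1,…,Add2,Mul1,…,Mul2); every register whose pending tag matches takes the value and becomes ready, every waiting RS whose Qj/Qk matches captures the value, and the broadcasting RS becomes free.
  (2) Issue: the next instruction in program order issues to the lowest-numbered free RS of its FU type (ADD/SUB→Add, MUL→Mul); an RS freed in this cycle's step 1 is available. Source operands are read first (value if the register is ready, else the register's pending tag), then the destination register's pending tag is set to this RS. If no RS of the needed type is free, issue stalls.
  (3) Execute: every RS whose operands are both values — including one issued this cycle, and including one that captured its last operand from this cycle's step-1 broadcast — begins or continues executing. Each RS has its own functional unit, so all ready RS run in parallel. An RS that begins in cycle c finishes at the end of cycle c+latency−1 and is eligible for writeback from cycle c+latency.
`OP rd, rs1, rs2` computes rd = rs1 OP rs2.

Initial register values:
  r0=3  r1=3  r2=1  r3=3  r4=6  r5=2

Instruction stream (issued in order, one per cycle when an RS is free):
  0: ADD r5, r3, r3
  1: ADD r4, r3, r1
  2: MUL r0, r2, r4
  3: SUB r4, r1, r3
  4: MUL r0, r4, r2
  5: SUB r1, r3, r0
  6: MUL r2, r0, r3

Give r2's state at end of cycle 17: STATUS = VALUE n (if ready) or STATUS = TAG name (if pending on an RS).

cycle 1: issue ADD r5<-Add1 // r0:3,r1:3,r2:1,r3:3,r4:6,r5:Add1
cycle 2: issue ADD r4<-Add2 // r0:3,r1:3,r2:1,r3:3,r4:Add2,r5:Add1
cycle 3: issue MUL r0<-Mul1 // r0:Mul1,r1:3,r2:1,r3:3,r4:Add2,r5:Add1
cycle 4: CDB Add1=6; issue SUB r4<-Add1 // r0:Mul1,r1:3,r2:1,r3:3,r4:Add1,r5:6
cycle 5: CDB Add2=6; issue MUL r0<-Mul2 // r0:Mul2,r1:3,r2:1,r3:3,r4:Add1,r5:6
cycle 6: issue SUB r1<-Add2 // r0:Mul2,r1:Add2,r2:1,r3:3,r4:Add1,r5:6
cycle 7: CDB Add1=0; stall // r0:Mul2,r1:Add2,r2:1,r3:3,r4:0,r5:6
cycle 8: stall // r0:Mul2,r1:Add2,r2:1,r3:3,r4:0,r5:6
cycle 9: stall // r0:Mul2,r1:Add2,r2:1,r3:3,r4:0,r5:6
cycle 10: CDB Mul1=6; issue MUL r2<-Mul1 // r0:Mul2,r1:Add2,r2:Mul1,r3:3,r4:0,r5:6
cycle 11: - // r0:Mul2,r1:Add2,r2:Mul1,r3:3,r4:0,r5:6
cycle 12: CDB Mul2=0 // r0:0,r1:Add2,r2:Mul1,r3:3,r4:0,r5:6
cycle 13: - // r0:0,r1:Add2,r2:Mul1,r3:3,r4:0,r5:6
cycle 14: - // r0:0,r1:Add2,r2:Mul1,r3:3,r4:0,r5:6
cycle 15: CDB Add2=3 // r0:0,r1:3,r2:Mul1,r3:3,r4:0,r5:6
cycle 16: - // r0:0,r1:3,r2:Mul1,r3:3,r4:0,r5:6
cycle 17: CDB Mul1=0 // r0:0,r1:3,r2:0,r3:3,r4:0,r5:6

STATUS = VALUE 0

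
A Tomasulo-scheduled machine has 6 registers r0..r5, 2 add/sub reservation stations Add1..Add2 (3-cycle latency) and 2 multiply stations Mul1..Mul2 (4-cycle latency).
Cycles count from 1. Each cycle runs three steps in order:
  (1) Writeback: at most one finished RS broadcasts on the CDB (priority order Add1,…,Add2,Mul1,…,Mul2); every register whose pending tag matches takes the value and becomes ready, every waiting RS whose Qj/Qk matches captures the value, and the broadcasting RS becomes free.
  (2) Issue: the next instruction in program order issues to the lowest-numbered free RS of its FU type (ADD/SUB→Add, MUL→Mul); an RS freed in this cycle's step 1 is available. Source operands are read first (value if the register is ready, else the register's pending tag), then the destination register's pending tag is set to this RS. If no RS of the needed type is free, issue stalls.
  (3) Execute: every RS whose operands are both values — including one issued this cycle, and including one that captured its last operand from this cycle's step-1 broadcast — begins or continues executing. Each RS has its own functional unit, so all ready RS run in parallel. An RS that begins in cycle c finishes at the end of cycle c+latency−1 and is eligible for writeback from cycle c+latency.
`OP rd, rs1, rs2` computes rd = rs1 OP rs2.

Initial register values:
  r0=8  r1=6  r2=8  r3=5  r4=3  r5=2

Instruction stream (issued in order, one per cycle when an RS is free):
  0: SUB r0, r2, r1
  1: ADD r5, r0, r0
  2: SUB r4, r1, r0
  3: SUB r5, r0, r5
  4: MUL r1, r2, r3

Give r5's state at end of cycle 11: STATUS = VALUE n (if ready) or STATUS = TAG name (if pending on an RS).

STATUS = VALUE -2

cycle 1: issue SUB r0<-Add1 // r0:Add1,r1:6,r2:8,r3:5,r4:3,r5:2
cycle 2: issue ADD r5<-Add2 // r0:Add1,r1:6,r2:8,r3:5,r4:3,r5:Add2
cycle 3: stall // r0:Add1,r1:6,r2:8,r3:5,r4:3,r5:Add2
cycle 4: CDB Add1=2; issue SUB r4<-Add1 // r0:2,r1:6,r2:8,r3:5,r4:Add1,r5:Add2
cycle 5: stall // r0:2,r1:6,r2:8,r3:5,r4:Add1,r5:Add2
cycle 6: stall // r0:2,r1:6,r2:8,r3:5,r4:Add1,r5:Add2
cycle 7: CDB Add1=4; issue SUB r5<-Add1 // r0:2,r1:6,r2:8,r3:5,r4:4,r5:Add1
cycle 8: CDB Add2=4; issue MUL r1<-Mul1 // r0:2,r1:Mul1,r2:8,r3:5,r4:4,r5:Add1
cycle 9: - // r0:2,r1:Mul1,r2:8,r3:5,r4:4,r5:Add1
cycle 10: - // r0:2,r1:Mul1,r2:8,r3:5,r4:4,r5:Add1
cycle 11: CDB Add1=-2 // r0:2,r1:Mul1,r2:8,r3:5,r4:4,r5:-2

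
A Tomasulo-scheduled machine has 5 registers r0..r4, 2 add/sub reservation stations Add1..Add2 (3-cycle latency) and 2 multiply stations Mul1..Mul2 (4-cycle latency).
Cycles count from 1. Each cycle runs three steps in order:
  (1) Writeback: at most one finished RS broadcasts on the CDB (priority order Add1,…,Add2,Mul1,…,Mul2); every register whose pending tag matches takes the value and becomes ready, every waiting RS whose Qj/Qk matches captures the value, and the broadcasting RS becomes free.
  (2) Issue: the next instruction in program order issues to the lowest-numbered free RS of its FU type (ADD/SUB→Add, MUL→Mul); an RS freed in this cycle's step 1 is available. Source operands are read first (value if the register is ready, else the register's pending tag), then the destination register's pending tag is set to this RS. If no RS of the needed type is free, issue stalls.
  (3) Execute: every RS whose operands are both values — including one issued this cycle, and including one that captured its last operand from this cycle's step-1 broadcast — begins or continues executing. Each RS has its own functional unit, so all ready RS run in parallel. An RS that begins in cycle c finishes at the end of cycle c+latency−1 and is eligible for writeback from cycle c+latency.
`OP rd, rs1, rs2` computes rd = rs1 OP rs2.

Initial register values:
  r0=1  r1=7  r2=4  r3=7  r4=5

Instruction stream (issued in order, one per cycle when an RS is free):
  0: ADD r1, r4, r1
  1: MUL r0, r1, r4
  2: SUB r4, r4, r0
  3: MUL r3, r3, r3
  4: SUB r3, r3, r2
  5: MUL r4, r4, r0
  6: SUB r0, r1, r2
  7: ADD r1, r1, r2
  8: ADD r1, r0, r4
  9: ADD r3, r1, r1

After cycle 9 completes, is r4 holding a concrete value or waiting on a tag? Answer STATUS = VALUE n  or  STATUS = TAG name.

STATUS = TAG Mul1

cycle 1: issue ADD r1<-Add1 // r0:1,r1:Add1,r2:4,r3:7,r4:5
cycle 2: issue MUL r0<-Mul1 // r0:Mul1,r1:Add1,r2:4,r3:7,r4:5
cycle 3: issue SUB r4<-Add2 // r0:Mul1,r1:Add1,r2:4,r3:7,r4:Add2
cycle 4: CDB Add1=12; issue MUL r3<-Mul2 // r0:Mul1,r1:12,r2:4,r3:Mul2,r4:Add2
cycle 5: issue SUB r3<-Add1 // r0:Mul1,r1:12,r2:4,r3:Add1,r4:Add2
cycle 6: stall // r0:Mul1,r1:12,r2:4,r3:Add1,r4:Add2
cycle 7: stall // r0:Mul1,r1:12,r2:4,r3:Add1,r4:Add2
cycle 8: CDB Mul1=60; issue MUL r4<-Mul1 // r0:60,r1:12,r2:4,r3:Add1,r4:Mul1
cycle 9: CDB Mul2=49; stall // r0:60,r1:12,r2:4,r3:Add1,r4:Mul1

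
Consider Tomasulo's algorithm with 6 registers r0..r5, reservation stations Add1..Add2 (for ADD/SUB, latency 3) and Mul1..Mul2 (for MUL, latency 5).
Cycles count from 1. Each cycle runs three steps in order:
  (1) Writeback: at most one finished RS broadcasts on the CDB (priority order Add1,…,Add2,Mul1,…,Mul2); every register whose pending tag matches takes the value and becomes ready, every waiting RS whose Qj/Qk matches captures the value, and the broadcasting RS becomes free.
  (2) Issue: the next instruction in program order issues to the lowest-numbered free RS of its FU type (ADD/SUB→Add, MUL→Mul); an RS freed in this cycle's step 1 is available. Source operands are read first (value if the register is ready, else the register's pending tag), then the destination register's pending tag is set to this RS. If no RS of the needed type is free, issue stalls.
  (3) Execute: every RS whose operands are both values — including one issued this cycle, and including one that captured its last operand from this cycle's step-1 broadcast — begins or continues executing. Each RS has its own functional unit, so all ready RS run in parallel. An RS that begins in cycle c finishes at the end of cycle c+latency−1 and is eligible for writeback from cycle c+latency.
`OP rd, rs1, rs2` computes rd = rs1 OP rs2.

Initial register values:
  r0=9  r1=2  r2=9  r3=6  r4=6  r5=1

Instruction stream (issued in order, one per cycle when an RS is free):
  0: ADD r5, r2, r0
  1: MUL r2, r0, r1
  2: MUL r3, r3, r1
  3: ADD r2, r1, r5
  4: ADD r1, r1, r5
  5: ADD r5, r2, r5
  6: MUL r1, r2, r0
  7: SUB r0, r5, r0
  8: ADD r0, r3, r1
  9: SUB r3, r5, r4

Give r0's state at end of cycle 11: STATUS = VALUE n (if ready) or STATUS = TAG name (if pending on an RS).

STATUS = TAG Add2

c1: issue ADD r5<-Add1 | r0:9,r1:2,r2:9,r3:6,r4:6,r5:Add1
c2: issue MUL r2<-Mul1 | r0:9,r1:2,r2:Mul1,r3:6,r4:6,r5:Add1
c3: issue MUL r3<-Mul2 | r0:9,r1:2,r2:Mul1,r3:Mul2,r4:6,r5:Add1
c4: CDB Add1=18; issue ADD r2<-Add1 | r0:9,r1:2,r2:Add1,r3:Mul2,r4:6,r5:18
c5: issue ADD r1<-Add2 | r0:9,r1:Add2,r2:Add1,r3:Mul2,r4:6,r5:18
c6: stall | r0:9,r1:Add2,r2:Add1,r3:Mul2,r4:6,r5:18
c7: CDB Add1=20; issue ADD r5<-Add1 | r0:9,r1:Add2,r2:20,r3:Mul2,r4:6,r5:Add1
c8: CDB Add2=20; stall | r0:9,r1:20,r2:20,r3:Mul2,r4:6,r5:Add1
c9: CDB Mul1=18; issue MUL r1<-Mul1 | r0:9,r1:Mul1,r2:20,r3:Mul2,r4:6,r5:Add1
c10: CDB Add1=38; issue SUB r0<-Add1 | r0:Add1,r1:Mul1,r2:20,r3:Mul2,r4:6,r5:38
c11: CDB Mul2=12; issue ADD r0<-Add2 | r0:Add2,r1:Mul1,r2:20,r3:12,r4:6,r5:38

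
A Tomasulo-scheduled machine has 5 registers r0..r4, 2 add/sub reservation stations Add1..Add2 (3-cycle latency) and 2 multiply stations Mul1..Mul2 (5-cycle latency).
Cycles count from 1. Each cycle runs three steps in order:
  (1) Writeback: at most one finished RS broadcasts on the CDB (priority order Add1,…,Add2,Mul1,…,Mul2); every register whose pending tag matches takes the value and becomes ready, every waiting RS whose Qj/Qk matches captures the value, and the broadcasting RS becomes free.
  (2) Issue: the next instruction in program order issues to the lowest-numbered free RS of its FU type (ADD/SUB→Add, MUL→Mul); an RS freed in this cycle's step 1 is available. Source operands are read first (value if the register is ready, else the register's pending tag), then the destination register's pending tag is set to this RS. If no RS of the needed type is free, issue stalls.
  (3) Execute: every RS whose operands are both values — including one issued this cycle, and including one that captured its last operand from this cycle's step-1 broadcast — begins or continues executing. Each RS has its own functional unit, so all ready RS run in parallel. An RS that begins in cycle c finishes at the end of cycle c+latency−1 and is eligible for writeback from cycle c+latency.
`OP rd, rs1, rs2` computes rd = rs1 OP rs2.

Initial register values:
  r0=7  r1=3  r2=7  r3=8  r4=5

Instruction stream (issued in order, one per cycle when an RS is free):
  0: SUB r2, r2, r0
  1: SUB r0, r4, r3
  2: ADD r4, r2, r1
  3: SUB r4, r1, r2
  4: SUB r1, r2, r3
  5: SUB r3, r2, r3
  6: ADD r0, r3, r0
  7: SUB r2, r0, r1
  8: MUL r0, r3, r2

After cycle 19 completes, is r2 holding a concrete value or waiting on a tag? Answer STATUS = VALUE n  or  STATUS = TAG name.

STATUS = VALUE -3

cycle 1: issue SUB r2<-Add1 // r0:7,r1:3,r2:Add1,r3:8,r4:5
cycle 2: issue SUB r0<-Add2 // r0:Add2,r1:3,r2:Add1,r3:8,r4:5
cycle 3: stall // r0:Add2,r1:3,r2:Add1,r3:8,r4:5
cycle 4: CDB Add1=0; issue ADD r4<-Add1 // r0:Add2,r1:3,r2:0,r3:8,r4:Add1
cycle 5: CDB Add2=-3; issue SUB r4<-Add2 // r0:-3,r1:3,r2:0,r3:8,r4:Add2
cycle 6: stall // r0:-3,r1:3,r2:0,r3:8,r4:Add2
cycle 7: CDB Add1=3; issue SUB r1<-Add1 // r0:-3,r1:Add1,r2:0,r3:8,r4:Add2
cycle 8: CDB Add2=3; issue SUB r3<-Add2 // r0:-3,r1:Add1,r2:0,r3:Add2,r4:3
cycle 9: stall // r0:-3,r1:Add1,r2:0,r3:Add2,r4:3
cycle 10: CDB Add1=-8; issue ADD r0<-Add1 // r0:Add1,r1:-8,r2:0,r3:Add2,r4:3
cycle 11: CDB Add2=-8; issue SUB r2<-Add2 // r0:Add1,r1:-8,r2:Add2,r3:-8,r4:3
cycle 12: issue MUL r0<-Mul1 // r0:Mul1,r1:-8,r2:Add2,r3:-8,r4:3
cycle 13: - // r0:Mul1,r1:-8,r2:Add2,r3:-8,r4:3
cycle 14: CDB Add1=-11 // r0:Mul1,r1:-8,r2:Add2,r3:-8,r4:3
cycle 15: - // r0:Mul1,r1:-8,r2:Add2,r3:-8,r4:3
cycle 16: - // r0:Mul1,r1:-8,r2:Add2,r3:-8,r4:3
cycle 17: CDB Add2=-3 // r0:Mul1,r1:-8,r2:-3,r3:-8,r4:3
cycle 18: - // r0:Mul1,r1:-8,r2:-3,r3:-8,r4:3
cycle 19: - // r0:Mul1,r1:-8,r2:-3,r3:-8,r4:3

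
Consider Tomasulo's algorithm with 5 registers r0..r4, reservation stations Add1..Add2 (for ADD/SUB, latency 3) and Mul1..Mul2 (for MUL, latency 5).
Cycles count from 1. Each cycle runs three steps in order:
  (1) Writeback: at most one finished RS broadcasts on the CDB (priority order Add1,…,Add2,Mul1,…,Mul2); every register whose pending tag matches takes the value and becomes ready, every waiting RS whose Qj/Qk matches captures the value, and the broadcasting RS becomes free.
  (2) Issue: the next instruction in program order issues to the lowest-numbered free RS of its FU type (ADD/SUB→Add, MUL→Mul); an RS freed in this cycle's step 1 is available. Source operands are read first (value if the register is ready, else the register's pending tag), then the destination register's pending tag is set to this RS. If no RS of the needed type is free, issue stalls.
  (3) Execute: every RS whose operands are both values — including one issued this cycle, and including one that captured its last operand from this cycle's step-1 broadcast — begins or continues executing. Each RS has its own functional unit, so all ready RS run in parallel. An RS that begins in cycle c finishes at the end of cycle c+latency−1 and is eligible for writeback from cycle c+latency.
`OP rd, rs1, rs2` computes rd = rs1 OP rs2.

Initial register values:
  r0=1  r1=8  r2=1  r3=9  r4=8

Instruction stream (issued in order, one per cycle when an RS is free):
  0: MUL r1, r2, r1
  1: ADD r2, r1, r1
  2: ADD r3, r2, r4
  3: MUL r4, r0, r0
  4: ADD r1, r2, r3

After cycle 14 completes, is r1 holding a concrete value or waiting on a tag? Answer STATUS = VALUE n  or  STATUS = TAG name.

STATUS = TAG Add1

cycle 1: issue MUL r1<-Mul1 // r0:1,r1:Mul1,r2:1,r3:9,r4:8
cycle 2: issue ADD r2<-Add1 // r0:1,r1:Mul1,r2:Add1,r3:9,r4:8
cycle 3: issue ADD r3<-Add2 // r0:1,r1:Mul1,r2:Add1,r3:Add2,r4:8
cycle 4: issue MUL r4<-Mul2 // r0:1,r1:Mul1,r2:Add1,r3:Add2,r4:Mul2
cycle 5: stall // r0:1,r1:Mul1,r2:Add1,r3:Add2,r4:Mul2
cycle 6: CDB Mul1=8; stall // r0:1,r1:8,r2:Add1,r3:Add2,r4:Mul2
cycle 7: stall // r0:1,r1:8,r2:Add1,r3:Add2,r4:Mul2
cycle 8: stall // r0:1,r1:8,r2:Add1,r3:Add2,r4:Mul2
cycle 9: CDB Add1=16; issue ADD r1<-Add1 // r0:1,r1:Add1,r2:16,r3:Add2,r4:Mul2
cycle 10: CDB Mul2=1 // r0:1,r1:Add1,r2:16,r3:Add2,r4:1
cycle 11: - // r0:1,r1:Add1,r2:16,r3:Add2,r4:1
cycle 12: CDB Add2=24 // r0:1,r1:Add1,r2:16,r3:24,r4:1
cycle 13: - // r0:1,r1:Add1,r2:16,r3:24,r4:1
cycle 14: - // r0:1,r1:Add1,r2:16,r3:24,r4:1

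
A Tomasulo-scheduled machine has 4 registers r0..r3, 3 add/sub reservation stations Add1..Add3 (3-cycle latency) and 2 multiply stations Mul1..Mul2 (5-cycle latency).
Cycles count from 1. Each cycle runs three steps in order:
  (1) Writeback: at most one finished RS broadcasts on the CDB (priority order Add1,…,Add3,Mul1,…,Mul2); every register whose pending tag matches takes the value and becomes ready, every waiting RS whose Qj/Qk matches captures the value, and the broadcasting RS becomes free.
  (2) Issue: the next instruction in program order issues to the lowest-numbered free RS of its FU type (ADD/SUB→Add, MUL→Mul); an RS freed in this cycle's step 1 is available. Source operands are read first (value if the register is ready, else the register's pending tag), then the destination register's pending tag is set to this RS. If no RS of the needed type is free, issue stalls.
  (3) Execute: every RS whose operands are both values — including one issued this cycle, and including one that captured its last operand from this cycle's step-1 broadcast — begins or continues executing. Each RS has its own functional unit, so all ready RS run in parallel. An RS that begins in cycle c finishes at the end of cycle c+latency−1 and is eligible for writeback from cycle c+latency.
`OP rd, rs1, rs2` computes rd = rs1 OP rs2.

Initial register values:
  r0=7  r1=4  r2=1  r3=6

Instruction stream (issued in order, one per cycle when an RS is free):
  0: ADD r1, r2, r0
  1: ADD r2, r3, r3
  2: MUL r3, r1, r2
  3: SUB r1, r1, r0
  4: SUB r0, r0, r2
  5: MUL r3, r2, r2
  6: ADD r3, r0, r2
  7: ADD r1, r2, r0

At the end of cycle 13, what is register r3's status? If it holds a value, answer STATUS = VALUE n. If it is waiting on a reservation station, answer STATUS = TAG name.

  c1: issue ADD r1<-Add1  regs: r0:7,r1:Add1,r2:1,r3:6
  c2: issue ADD r2<-Add2  regs: r0:7,r1:Add1,r2:Add2,r3:6
  c3: issue MUL r3<-Mul1  regs: r0:7,r1:Add1,r2:Add2,r3:Mul1
  c4: CDB Add1=8; issue SUB r1<-Add1  regs: r0:7,r1:Add1,r2:Add2,r3:Mul1
  c5: CDB Add2=12; issue SUB r0<-Add2  regs: r0:Add2,r1:Add1,r2:12,r3:Mul1
  c6: issue MUL r3<-Mul2  regs: r0:Add2,r1:Add1,r2:12,r3:Mul2
  c7: CDB Add1=1; issue ADD r3<-Add1  regs: r0:Add2,r1:1,r2:12,r3:Add1
  c8: CDB Add2=-5; issue ADD r1<-Add2  regs: r0:-5,r1:Add2,r2:12,r3:Add1
  c9: -  regs: r0:-5,r1:Add2,r2:12,r3:Add1
  c10: CDB Mul1=96  regs: r0:-5,r1:Add2,r2:12,r3:Add1
  c11: CDB Add1=7  regs: r0:-5,r1:Add2,r2:12,r3:7
  c12: CDB Add2=7  regs: r0:-5,r1:7,r2:12,r3:7
  c13: CDB Mul2=144  regs: r0:-5,r1:7,r2:12,r3:7

STATUS = VALUE 7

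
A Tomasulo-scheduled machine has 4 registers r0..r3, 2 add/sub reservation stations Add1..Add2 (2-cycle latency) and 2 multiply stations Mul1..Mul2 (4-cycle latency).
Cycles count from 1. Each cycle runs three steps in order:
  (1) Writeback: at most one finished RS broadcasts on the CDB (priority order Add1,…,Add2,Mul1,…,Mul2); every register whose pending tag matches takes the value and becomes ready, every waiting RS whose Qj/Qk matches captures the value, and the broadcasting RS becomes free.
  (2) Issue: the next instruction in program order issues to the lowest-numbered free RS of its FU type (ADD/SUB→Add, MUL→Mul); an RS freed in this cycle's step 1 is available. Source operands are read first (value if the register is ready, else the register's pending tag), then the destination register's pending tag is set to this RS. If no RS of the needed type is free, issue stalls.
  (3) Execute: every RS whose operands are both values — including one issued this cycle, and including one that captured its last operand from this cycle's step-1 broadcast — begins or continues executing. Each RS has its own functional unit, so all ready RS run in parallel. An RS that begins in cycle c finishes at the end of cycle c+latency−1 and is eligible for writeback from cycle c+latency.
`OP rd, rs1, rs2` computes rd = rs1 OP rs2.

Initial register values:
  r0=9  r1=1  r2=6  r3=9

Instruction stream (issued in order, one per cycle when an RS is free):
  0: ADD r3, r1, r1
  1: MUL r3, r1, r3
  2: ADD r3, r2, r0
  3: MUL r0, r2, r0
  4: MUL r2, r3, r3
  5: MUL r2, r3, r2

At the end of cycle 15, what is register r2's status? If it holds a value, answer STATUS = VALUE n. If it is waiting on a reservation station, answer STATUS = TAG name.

  c1: issue ADD r3<-Add1  regs: r0:9,r1:1,r2:6,r3:Add1
  c2: issue MUL r3<-Mul1  regs: r0:9,r1:1,r2:6,r3:Mul1
  c3: CDB Add1=2; issue ADD r3<-Add1  regs: r0:9,r1:1,r2:6,r3:Add1
  c4: issue MUL r0<-Mul2  regs: r0:Mul2,r1:1,r2:6,r3:Add1
  c5: CDB Add1=15; stall  regs: r0:Mul2,r1:1,r2:6,r3:15
  c6: stall  regs: r0:Mul2,r1:1,r2:6,r3:15
  c7: CDB Mul1=2; issue MUL r2<-Mul1  regs: r0:Mul2,r1:1,r2:Mul1,r3:15
  c8: CDB Mul2=54; issue MUL r2<-Mul2  regs: r0:54,r1:1,r2:Mul2,r3:15
  c9: -  regs: r0:54,r1:1,r2:Mul2,r3:15
  c10: -  regs: r0:54,r1:1,r2:Mul2,r3:15
  c11: CDB Mul1=225  regs: r0:54,r1:1,r2:Mul2,r3:15
  c12: -  regs: r0:54,r1:1,r2:Mul2,r3:15
  c13: -  regs: r0:54,r1:1,r2:Mul2,r3:15
  c14: -  regs: r0:54,r1:1,r2:Mul2,r3:15
  c15: CDB Mul2=3375  regs: r0:54,r1:1,r2:3375,r3:15

STATUS = VALUE 3375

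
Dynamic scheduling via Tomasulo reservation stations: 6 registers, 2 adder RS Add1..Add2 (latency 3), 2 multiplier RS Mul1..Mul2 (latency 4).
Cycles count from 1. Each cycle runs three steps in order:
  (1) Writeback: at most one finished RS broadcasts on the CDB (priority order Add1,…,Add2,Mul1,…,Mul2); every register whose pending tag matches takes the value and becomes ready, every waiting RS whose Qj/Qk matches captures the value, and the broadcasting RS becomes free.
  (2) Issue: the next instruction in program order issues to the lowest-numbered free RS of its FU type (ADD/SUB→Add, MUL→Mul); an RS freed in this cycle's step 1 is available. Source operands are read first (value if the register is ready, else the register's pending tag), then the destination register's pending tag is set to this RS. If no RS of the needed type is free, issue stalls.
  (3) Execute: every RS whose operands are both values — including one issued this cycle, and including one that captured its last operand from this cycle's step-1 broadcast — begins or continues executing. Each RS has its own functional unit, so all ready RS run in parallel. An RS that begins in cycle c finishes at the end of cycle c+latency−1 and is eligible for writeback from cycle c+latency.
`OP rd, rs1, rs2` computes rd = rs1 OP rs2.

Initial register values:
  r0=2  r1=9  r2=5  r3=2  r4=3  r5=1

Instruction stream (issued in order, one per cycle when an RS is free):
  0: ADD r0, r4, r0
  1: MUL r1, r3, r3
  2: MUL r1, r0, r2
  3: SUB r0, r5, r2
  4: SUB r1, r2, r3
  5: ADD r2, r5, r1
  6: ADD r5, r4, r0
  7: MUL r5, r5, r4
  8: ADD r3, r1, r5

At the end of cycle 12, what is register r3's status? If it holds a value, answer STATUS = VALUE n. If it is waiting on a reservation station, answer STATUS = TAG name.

STATUS = TAG Add1

c1: issue ADD r0<-Add1 | r0:Add1,r1:9,r2:5,r3:2,r4:3,r5:1
c2: issue MUL r1<-Mul1 | r0:Add1,r1:Mul1,r2:5,r3:2,r4:3,r5:1
c3: issue MUL r1<-Mul2 | r0:Add1,r1:Mul2,r2:5,r3:2,r4:3,r5:1
c4: CDB Add1=5; issue SUB r0<-Add1 | r0:Add1,r1:Mul2,r2:5,r3:2,r4:3,r5:1
c5: issue SUB r1<-Add2 | r0:Add1,r1:Add2,r2:5,r3:2,r4:3,r5:1
c6: CDB Mul1=4; stall | r0:Add1,r1:Add2,r2:5,r3:2,r4:3,r5:1
c7: CDB Add1=-4; issue ADD r2<-Add1 | r0:-4,r1:Add2,r2:Add1,r3:2,r4:3,r5:1
c8: CDB Add2=3; issue ADD r5<-Add2 | r0:-4,r1:3,r2:Add1,r3:2,r4:3,r5:Add2
c9: CDB Mul2=25; issue MUL r5<-Mul1 | r0:-4,r1:3,r2:Add1,r3:2,r4:3,r5:Mul1
c10: stall | r0:-4,r1:3,r2:Add1,r3:2,r4:3,r5:Mul1
c11: CDB Add1=4; issue ADD r3<-Add1 | r0:-4,r1:3,r2:4,r3:Add1,r4:3,r5:Mul1
c12: CDB Add2=-1 | r0:-4,r1:3,r2:4,r3:Add1,r4:3,r5:Mul1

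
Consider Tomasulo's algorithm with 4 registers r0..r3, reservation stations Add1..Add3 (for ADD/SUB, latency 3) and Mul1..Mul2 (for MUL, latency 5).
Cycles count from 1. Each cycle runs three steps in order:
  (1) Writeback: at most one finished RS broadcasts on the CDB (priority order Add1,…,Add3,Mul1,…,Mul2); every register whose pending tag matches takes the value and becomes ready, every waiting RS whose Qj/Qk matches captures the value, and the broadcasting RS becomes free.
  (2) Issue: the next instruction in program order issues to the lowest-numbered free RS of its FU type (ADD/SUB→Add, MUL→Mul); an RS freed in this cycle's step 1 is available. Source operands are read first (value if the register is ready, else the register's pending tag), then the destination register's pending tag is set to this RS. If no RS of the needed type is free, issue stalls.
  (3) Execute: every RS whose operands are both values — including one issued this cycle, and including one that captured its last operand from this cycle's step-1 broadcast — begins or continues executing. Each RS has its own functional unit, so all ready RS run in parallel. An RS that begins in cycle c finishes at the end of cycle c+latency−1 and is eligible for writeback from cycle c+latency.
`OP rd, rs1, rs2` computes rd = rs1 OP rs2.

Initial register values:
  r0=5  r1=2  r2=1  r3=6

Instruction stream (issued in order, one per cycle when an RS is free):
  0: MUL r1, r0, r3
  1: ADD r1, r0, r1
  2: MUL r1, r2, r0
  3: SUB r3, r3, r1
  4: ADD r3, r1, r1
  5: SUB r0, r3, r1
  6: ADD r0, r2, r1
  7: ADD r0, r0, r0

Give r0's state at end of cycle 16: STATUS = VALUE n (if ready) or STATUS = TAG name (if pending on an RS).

  c1: issue MUL r1<-Mul1  regs: r0:5,r1:Mul1,r2:1,r3:6
  c2: issue ADD r1<-Add1  regs: r0:5,r1:Add1,r2:1,r3:6
  c3: issue MUL r1<-Mul2  regs: r0:5,r1:Mul2,r2:1,r3:6
  c4: issue SUB r3<-Add2  regs: r0:5,r1:Mul2,r2:1,r3:Add2
  c5: issue ADD r3<-Add3  regs: r0:5,r1:Mul2,r2:1,r3:Add3
  c6: CDB Mul1=30; stall  regs: r0:5,r1:Mul2,r2:1,r3:Add3
  c7: stall  regs: r0:5,r1:Mul2,r2:1,r3:Add3
  c8: CDB Mul2=5; stall  regs: r0:5,r1:5,r2:1,r3:Add3
  c9: CDB Add1=35; issue SUB r0<-Add1  regs: r0:Add1,r1:5,r2:1,r3:Add3
  c10: stall  regs: r0:Add1,r1:5,r2:1,r3:Add3
  c11: CDB Add2=1; issue ADD r0<-Add2  regs: r0:Add2,r1:5,r2:1,r3:Add3
  c12: CDB Add3=10; issue ADD r0<-Add3  regs: r0:Add3,r1:5,r2:1,r3:10
  c13: -  regs: r0:Add3,r1:5,r2:1,r3:10
  c14: CDB Add2=6  regs: r0:Add3,r1:5,r2:1,r3:10
  c15: CDB Add1=5  regs: r0:Add3,r1:5,r2:1,r3:10
  c16: -  regs: r0:Add3,r1:5,r2:1,r3:10

STATUS = TAG Add3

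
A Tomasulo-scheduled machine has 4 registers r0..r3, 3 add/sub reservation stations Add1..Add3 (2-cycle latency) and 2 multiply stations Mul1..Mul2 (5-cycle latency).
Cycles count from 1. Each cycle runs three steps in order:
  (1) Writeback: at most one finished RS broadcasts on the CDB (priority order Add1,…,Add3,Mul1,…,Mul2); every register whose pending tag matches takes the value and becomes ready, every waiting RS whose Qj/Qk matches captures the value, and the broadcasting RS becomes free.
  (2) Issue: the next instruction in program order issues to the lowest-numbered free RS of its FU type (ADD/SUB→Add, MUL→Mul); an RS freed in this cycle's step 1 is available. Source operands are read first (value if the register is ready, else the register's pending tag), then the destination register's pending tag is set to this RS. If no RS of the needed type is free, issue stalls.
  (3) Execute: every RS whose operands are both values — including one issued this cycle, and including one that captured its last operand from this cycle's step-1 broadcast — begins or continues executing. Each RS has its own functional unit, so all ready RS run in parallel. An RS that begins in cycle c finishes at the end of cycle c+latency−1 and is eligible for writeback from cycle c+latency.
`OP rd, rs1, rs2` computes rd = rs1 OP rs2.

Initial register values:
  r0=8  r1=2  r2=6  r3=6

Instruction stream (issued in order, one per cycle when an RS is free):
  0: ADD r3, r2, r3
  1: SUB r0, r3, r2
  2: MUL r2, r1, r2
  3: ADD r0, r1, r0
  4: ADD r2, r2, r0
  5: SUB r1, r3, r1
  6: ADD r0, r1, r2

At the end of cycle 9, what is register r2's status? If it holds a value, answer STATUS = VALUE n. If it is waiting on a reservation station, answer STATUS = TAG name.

  c1: issue ADD r3<-Add1  regs: r0:8,r1:2,r2:6,r3:Add1
  c2: issue SUB r0<-Add2  regs: r0:Add2,r1:2,r2:6,r3:Add1
  c3: CDB Add1=12; issue MUL r2<-Mul1  regs: r0:Add2,r1:2,r2:Mul1,r3:12
  c4: issue ADD r0<-Add1  regs: r0:Add1,r1:2,r2:Mul1,r3:12
  c5: CDB Add2=6; issue ADD r2<-Add2  regs: r0:Add1,r1:2,r2:Add2,r3:12
  c6: issue SUB r1<-Add3  regs: r0:Add1,r1:Add3,r2:Add2,r3:12
  c7: CDB Add1=8; issue ADD r0<-Add1  regs: r0:Add1,r1:Add3,r2:Add2,r3:12
  c8: CDB Add3=10  regs: r0:Add1,r1:10,r2:Add2,r3:12
  c9: CDB Mul1=12  regs: r0:Add1,r1:10,r2:Add2,r3:12

STATUS = TAG Add2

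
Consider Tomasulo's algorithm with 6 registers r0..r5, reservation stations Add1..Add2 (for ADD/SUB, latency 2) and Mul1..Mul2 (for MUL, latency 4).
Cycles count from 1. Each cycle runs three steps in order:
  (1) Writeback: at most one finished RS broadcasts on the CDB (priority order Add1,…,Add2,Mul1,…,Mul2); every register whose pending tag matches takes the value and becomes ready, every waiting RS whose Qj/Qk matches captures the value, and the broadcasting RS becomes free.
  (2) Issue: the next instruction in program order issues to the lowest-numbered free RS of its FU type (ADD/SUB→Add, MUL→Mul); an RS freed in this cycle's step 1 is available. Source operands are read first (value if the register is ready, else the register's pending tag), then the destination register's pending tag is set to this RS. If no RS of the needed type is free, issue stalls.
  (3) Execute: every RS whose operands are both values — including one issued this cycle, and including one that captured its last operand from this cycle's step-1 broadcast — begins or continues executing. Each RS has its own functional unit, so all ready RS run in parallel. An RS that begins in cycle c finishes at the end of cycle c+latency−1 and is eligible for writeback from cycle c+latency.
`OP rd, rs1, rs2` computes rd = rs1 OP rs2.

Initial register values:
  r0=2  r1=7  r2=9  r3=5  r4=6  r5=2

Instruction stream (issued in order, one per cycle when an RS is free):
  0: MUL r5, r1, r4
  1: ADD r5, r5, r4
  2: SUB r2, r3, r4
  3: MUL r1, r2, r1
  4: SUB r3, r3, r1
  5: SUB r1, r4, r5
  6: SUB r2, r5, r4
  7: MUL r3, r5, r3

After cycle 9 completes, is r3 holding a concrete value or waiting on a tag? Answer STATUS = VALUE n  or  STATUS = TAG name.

cycle 1: issue MUL r5<-Mul1 // r0:2,r1:7,r2:9,r3:5,r4:6,r5:Mul1
cycle 2: issue ADD r5<-Add1 // r0:2,r1:7,r2:9,r3:5,r4:6,r5:Add1
cycle 3: issue SUB r2<-Add2 // r0:2,r1:7,r2:Add2,r3:5,r4:6,r5:Add1
cycle 4: issue MUL r1<-Mul2 // r0:2,r1:Mul2,r2:Add2,r3:5,r4:6,r5:Add1
cycle 5: CDB Add2=-1; issue SUB r3<-Add2 // r0:2,r1:Mul2,r2:-1,r3:Add2,r4:6,r5:Add1
cycle 6: CDB Mul1=42; stall // r0:2,r1:Mul2,r2:-1,r3:Add2,r4:6,r5:Add1
cycle 7: stall // r0:2,r1:Mul2,r2:-1,r3:Add2,r4:6,r5:Add1
cycle 8: CDB Add1=48; issue SUB r1<-Add1 // r0:2,r1:Add1,r2:-1,r3:Add2,r4:6,r5:48
cycle 9: CDB Mul2=-7; stall // r0:2,r1:Add1,r2:-1,r3:Add2,r4:6,r5:48

STATUS = TAG Add2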